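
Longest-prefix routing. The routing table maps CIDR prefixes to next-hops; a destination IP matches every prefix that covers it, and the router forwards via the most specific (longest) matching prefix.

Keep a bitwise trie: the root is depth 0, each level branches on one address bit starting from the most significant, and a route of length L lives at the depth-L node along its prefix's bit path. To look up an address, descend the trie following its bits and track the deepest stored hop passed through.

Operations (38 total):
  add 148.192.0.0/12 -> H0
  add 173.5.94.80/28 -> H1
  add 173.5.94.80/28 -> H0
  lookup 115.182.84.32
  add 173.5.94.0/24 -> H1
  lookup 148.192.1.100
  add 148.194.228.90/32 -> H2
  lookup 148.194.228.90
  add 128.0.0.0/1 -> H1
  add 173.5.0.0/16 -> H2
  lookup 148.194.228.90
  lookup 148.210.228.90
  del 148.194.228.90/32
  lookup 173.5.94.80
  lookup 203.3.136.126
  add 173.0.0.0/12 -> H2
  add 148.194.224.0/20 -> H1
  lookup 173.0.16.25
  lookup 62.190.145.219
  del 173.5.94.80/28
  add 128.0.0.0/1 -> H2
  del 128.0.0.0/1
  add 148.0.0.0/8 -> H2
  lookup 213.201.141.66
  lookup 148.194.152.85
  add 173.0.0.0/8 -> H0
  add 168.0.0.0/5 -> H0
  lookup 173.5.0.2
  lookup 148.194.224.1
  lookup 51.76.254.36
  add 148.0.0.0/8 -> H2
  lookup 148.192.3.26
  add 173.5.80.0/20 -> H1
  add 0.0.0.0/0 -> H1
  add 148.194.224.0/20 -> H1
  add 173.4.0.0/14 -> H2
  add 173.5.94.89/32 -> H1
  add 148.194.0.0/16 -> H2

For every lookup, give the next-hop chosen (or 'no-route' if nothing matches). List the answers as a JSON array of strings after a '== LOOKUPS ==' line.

Process each operation:
  add 148.192.0.0/12 -> H0 at depth 12
  add 173.5.94.80/28 -> H1 at depth 28
  add 173.5.94.80/28 -> H0 at depth 28
  lookup 115.182.84.32: bits ε walk d0:- -> no-route
  add 173.5.94.0/24 -> H1 at depth 24
  lookup 148.192.1.100: bits 100101001100 walk d0:-→d1:-→d2:-→d3:-→d4:-→d5:-→d6:-→d7:-→d8:-→d9:-→d10:-→d11:-→d12:H0 -> H0
  add 148.194.228.90/32 -> H2 at depth 32
  lookup 148.194.228.90: bits 10010100110000101110010001011010 walk d0:-→d1:-→d2:-→d3:-→d4:-→d5:-→d6:-→d7:-→d8:-→d9:-→d10:-→d11:-→d12:H0→d13:-→d14:-→d15:-→d16:-→d17:-→d18:-→d19:-→d20:-→d21:-→d22:-→d23:-→d24:-→d25:-→d26:-→d27:-→d28:-→d29:-→d30:-→d31:-→d32:H2 -> H2
  add 128.0.0.0/1 -> H1 at depth 1
  add 173.5.0.0/16 -> H2 at depth 16
  lookup 148.194.228.90: bits 10010100110000101110010001011010 walk d0:-→d1:H1→d2:-→d3:-→d4:-→d5:-→d6:-→d7:-→d8:-→d9:-→d10:-→d11:-→d12:H0→d13:-→d14:-→d15:-→d16:-→d17:-→d18:-→d19:-→d20:-→d21:-→d22:-→d23:-→d24:-→d25:-→d26:-→d27:-→d28:-→d29:-→d30:-→d31:-→d32:H2 -> H2
  lookup 148.210.228.90: bits 10010100110 walk d0:-→d1:H1→d2:-→d3:-→d4:-→d5:-→d6:-→d7:-→d8:-→d9:-→d10:-→d11:- -> H1
  - 148.194.228.90/32 clear@32
  lookup 173.5.94.80: bits 1010110100000101010111100101 walk d0:-→d1:H1→d2:-→d3:-→d4:-→d5:-→d6:-→d7:-→d8:-→d9:-→d10:-→d11:-→d12:-→d13:-→d14:-→d15:-→d16:H2→d17:-→d18:-→d19:-→d20:-→d21:-→d22:-→d23:-→d24:H1→d25:-→d26:-→d27:-→d28:H0 -> H0
  lookup 203.3.136.126: bits 1 walk d0:-→d1:H1 -> H1
  add 173.0.0.0/12 -> H2 at depth 12
  add 148.194.224.0/20 -> H1 at depth 20
  lookup 173.0.16.25: bits 1010110100000 walk d0:-→d1:H1→d2:-→d3:-→d4:-→d5:-→d6:-→d7:-→d8:-→d9:-→d10:-→d11:-→d12:H2→d13:- -> H2
  lookup 62.190.145.219: bits ε walk d0:- -> no-route
  - 173.5.94.80/28 clear@28
  add 128.0.0.0/1 -> H2 at depth 1
  - 128.0.0.0/1 clear@1
  add 148.0.0.0/8 -> H2 at depth 8
  lookup 213.201.141.66: bits 1 walk d0:-→d1:- -> no-route
  lookup 148.194.152.85: bits 10010100110000101 walk d0:-→d1:-→d2:-→d3:-→d4:-→d5:-→d6:-→d7:-→d8:H2→d9:-→d10:-→d11:-→d12:H0→d13:-→d14:-→d15:-→d16:-→d17:- -> H0
  add 173.0.0.0/8 -> H0 at depth 8
  add 168.0.0.0/5 -> H0 at depth 5
  lookup 173.5.0.2: bits 10101101000001010 walk d0:-→d1:-→d2:-→d3:-→d4:-→d5:H0→d6:-→d7:-→d8:H0→d9:-→d10:-→d11:-→d12:H2→d13:-→d14:-→d15:-→d16:H2→d17:- -> H2
  lookup 148.194.224.1: bits 100101001100001011100 walk d0:-→d1:-→d2:-→d3:-→d4:-→d5:-→d6:-→d7:-→d8:H2→d9:-→d10:-→d11:-→d12:H0→d13:-→d14:-→d15:-→d16:-→d17:-→d18:-→d19:-→d20:H1→d21:- -> H1
  lookup 51.76.254.36: bits ε walk d0:- -> no-route
  add 148.0.0.0/8 -> H2 at depth 8
  lookup 148.192.3.26: bits 10010100110000 walk d0:-→d1:-→d2:-→d3:-→d4:-→d5:-→d6:-→d7:-→d8:H2→d9:-→d10:-→d11:-→d12:H0→d13:-→d14:- -> H0
  add 173.5.80.0/20 -> H1 at depth 20
  add 0.0.0.0/0 -> H1 at depth 0
  add 148.194.224.0/20 -> H1 at depth 20
  add 173.4.0.0/14 -> H2 at depth 14
  add 173.5.94.89/32 -> H1 at depth 32
  add 148.194.0.0/16 -> H2 at depth 16

== LOOKUPS ==
["no-route","H0","H2","H2","H1","H0","H1","H2","no-route","no-route","H0","H2","H1","no-route","H0"]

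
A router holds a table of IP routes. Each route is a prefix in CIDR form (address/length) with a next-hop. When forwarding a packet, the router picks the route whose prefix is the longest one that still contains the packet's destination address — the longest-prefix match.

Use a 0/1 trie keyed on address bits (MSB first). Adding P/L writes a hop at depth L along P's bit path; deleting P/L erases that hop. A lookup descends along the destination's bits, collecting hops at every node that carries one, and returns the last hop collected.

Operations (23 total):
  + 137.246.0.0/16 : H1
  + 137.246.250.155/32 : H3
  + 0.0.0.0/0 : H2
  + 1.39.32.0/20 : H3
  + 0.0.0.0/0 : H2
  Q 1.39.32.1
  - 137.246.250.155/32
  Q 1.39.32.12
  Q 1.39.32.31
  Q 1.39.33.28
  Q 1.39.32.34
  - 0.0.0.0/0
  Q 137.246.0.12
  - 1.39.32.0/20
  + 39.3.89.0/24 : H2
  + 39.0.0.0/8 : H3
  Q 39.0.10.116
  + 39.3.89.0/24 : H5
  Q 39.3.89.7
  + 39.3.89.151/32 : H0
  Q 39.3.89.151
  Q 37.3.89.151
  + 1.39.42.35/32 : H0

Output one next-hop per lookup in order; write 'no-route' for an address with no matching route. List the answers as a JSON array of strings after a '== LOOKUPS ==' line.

Trace:
  add 137.246.0.0/16 -> H1 at depth 16
  add 137.246.250.155/32 -> H3 at depth 32
  add 0.0.0.0/0 -> H2 at depth 0
  add 1.39.32.0/20 -> H3 at depth 20
  add 0.0.0.0/0 -> H2 at depth 0
  ? 1.39.32.1  path d0:H2→d1:-→d2:-→d3:-→d4:-→d5:-→d6:-→d7:-→d8:-→d9:-→d10:-→d11:-→d12:-→d13:-→d14:-→d15:-→d16:-→d17:-→d18:-→d19:-→d20:H3  best=H3
  - 137.246.250.155/32 clear@32
  ? 1.39.32.12  path d0:H2→d1:-→d2:-→d3:-→d4:-→d5:-→d6:-→d7:-→d8:-→d9:-→d10:-→d11:-→d12:-→d13:-→d14:-→d15:-→d16:-→d17:-→d18:-→d19:-→d20:H3  best=H3
  ? 1.39.32.31  path d0:H2→d1:-→d2:-→d3:-→d4:-→d5:-→d6:-→d7:-→d8:-→d9:-→d10:-→d11:-→d12:-→d13:-→d14:-→d15:-→d16:-→d17:-→d18:-→d19:-→d20:H3  best=H3
  ? 1.39.33.28  path d0:H2→d1:-→d2:-→d3:-→d4:-→d5:-→d6:-→d7:-→d8:-→d9:-→d10:-→d11:-→d12:-→d13:-→d14:-→d15:-→d16:-→d17:-→d18:-→d19:-→d20:H3  best=H3
  ? 1.39.32.34  path d0:H2→d1:-→d2:-→d3:-→d4:-→d5:-→d6:-→d7:-→d8:-→d9:-→d10:-→d11:-→d12:-→d13:-→d14:-→d15:-→d16:-→d17:-→d18:-→d19:-→d20:H3  best=H3
  - 0.0.0.0/0 clear@0
  ? 137.246.0.12  path d0:-→d1:-→d2:-→d3:-→d4:-→d5:-→d6:-→d7:-→d8:-→d9:-→d10:-→d11:-→d12:-→d13:-→d14:-→d15:-→d16:H1  best=H1
  - 1.39.32.0/20 clear@20
  add 39.3.89.0/24 -> H2 at depth 24
  add 39.0.0.0/8 -> H3 at depth 8
  ? 39.0.10.116  path d0:-→d1:-→d2:-→d3:-→d4:-→d5:-→d6:-→d7:-→d8:H3→d9:-→d10:-→d11:-→d12:-→d13:-→d14:-  best=H3
  add 39.3.89.0/24 -> H5 at depth 24
  ? 39.3.89.7  path d0:-→d1:-→d2:-→d3:-→d4:-→d5:-→d6:-→d7:-→d8:H3→d9:-→d10:-→d11:-→d12:-→d13:-→d14:-→d15:-→d16:-→d17:-→d18:-→d19:-→d20:-→d21:-→d22:-→d23:-→d24:H5  best=H5
  add 39.3.89.151/32 -> H0 at depth 32
  ? 39.3.89.151  path d0:-→d1:-→d2:-→d3:-→d4:-→d5:-→d6:-→d7:-→d8:H3→d9:-→d10:-→d11:-→d12:-→d13:-→d14:-→d15:-→d16:-→d17:-→d18:-→d19:-→d20:-→d21:-→d22:-→d23:-→d24:H5→d25:-→d26:-→d27:-→d28:-→d29:-→d30:-→d31:-→d32:H0  best=H0
  ? 37.3.89.151  path d0:-→d1:-→d2:-→d3:-→d4:-→d5:-→d6:-  best=no-route
  add 1.39.42.35/32 -> H0 at depth 32

== LOOKUPS ==
["H3","H3","H3","H3","H3","H1","H3","H5","H0","no-route"]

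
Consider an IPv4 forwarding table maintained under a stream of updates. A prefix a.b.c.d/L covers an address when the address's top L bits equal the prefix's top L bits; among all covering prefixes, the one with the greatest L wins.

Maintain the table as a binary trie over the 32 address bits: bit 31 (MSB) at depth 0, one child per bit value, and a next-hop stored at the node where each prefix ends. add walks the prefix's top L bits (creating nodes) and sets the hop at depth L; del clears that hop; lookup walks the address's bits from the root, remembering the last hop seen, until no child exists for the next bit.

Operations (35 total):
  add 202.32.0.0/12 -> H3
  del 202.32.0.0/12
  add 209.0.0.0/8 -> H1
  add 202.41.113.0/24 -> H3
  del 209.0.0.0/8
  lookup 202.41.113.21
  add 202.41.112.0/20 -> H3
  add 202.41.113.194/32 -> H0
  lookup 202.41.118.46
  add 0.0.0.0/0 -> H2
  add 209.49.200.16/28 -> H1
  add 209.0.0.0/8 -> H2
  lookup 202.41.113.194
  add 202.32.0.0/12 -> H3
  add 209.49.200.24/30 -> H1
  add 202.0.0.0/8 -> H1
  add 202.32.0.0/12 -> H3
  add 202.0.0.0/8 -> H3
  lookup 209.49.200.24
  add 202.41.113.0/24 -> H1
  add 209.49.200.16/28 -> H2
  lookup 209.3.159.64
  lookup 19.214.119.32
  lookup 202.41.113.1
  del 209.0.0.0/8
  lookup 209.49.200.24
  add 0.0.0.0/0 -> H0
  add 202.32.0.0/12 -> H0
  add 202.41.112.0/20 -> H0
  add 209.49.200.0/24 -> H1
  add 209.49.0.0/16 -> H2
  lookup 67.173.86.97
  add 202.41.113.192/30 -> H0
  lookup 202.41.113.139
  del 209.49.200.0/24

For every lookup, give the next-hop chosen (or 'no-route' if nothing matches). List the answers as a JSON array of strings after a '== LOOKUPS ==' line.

Trace:
  add 202.32.0.0/12 -> H3 at depth 12
  del 202.32.0.0/12 (clear depth 12)
  add 209.0.0.0/8 -> H1 at depth 8
  add 202.41.113.0/24 -> H3 at depth 24
  del 209.0.0.0/8 (clear depth 8)
  lookup 202.41.113.21: bits 110010100010100101110001 walk d0:-→d1:-→d2:-→d3:-→d4:-→d5:-→d6:-→d7:-→d8:-→d9:-→d10:-→d11:-→d12:-→d13:-→d14:-→d15:-→d16:-→d17:-→d18:-→d19:-→d20:-→d21:-→d22:-→d23:-→d24:H3 -> H3
  add 202.41.112.0/20 -> H3 at depth 20
  add 202.41.113.194/32 -> H0 at depth 32
  lookup 202.41.118.46: bits 110010100010100101110 walk d0:-→d1:-→d2:-→d3:-→d4:-→d5:-→d6:-→d7:-→d8:-→d9:-→d10:-→d11:-→d12:-→d13:-→d14:-→d15:-→d16:-→d17:-→d18:-→d19:-→d20:H3→d21:- -> H3
  add 0.0.0.0/0 -> H2 at depth 0
  add 209.49.200.16/28 -> H1 at depth 28
  add 209.0.0.0/8 -> H2 at depth 8
  lookup 202.41.113.194: bits 11001010001010010111000111000010 walk d0:H2→d1:-→d2:-→d3:-→d4:-→d5:-→d6:-→d7:-→d8:-→d9:-→d10:-→d11:-→d12:-→d13:-→d14:-→d15:-→d16:-→d17:-→d18:-→d19:-→d20:H3→d21:-→d22:-→d23:-→d24:H3→d25:-→d26:-→d27:-→d28:-→d29:-→d30:-→d31:-→d32:H0 -> H0
  add 202.32.0.0/12 -> H3 at depth 12
  add 209.49.200.24/30 -> H1 at depth 30
  add 202.0.0.0/8 -> H1 at depth 8
  add 202.32.0.0/12 -> H3 at depth 12
  add 202.0.0.0/8 -> H3 at depth 8
  lookup 209.49.200.24: bits 110100010011000111001000000110 walk d0:H2→d1:-→d2:-→d3:-→d4:-→d5:-→d6:-→d7:-→d8:H2→d9:-→d10:-→d11:-→d12:-→d13:-→d14:-→d15:-→d16:-→d17:-→d18:-→d19:-→d20:-→d21:-→d22:-→d23:-→d24:-→d25:-→d26:-→d27:-→d28:H1→d29:-→d30:H1 -> H1
  add 202.41.113.0/24 -> H1 at depth 24
  add 209.49.200.16/28 -> H2 at depth 28
  lookup 209.3.159.64: bits 1101000100 walk d0:H2→d1:-→d2:-→d3:-→d4:-→d5:-→d6:-→d7:-→d8:H2→d9:-→d10:- -> H2
  lookup 19.214.119.32: bits ε walk d0:H2 -> H2
  lookup 202.41.113.1: bits 110010100010100101110001 walk d0:H2→d1:-→d2:-→d3:-→d4:-→d5:-→d6:-→d7:-→d8:H3→d9:-→d10:-→d11:-→d12:H3→d13:-→d14:-→d15:-→d16:-→d17:-→d18:-→d19:-→d20:H3→d21:-→d22:-→d23:-→d24:H1 -> H1
  del 209.0.0.0/8 (clear depth 8)
  lookup 209.49.200.24: bits 110100010011000111001000000110 walk d0:H2→d1:-→d2:-→d3:-→d4:-→d5:-→d6:-→d7:-→d8:-→d9:-→d10:-→d11:-→d12:-→d13:-→d14:-→d15:-→d16:-→d17:-→d18:-→d19:-→d20:-→d21:-→d22:-→d23:-→d24:-→d25:-→d26:-→d27:-→d28:H2→d29:-→d30:H1 -> H1
  add 0.0.0.0/0 -> H0 at depth 0
  add 202.32.0.0/12 -> H0 at depth 12
  add 202.41.112.0/20 -> H0 at depth 20
  add 209.49.200.0/24 -> H1 at depth 24
  add 209.49.0.0/16 -> H2 at depth 16
  lookup 67.173.86.97: bits ε walk d0:H0 -> H0
  add 202.41.113.192/30 -> H0 at depth 30
  lookup 202.41.113.139: bits 1100101000101001011100011 walk d0:H0→d1:-→d2:-→d3:-→d4:-→d5:-→d6:-→d7:-→d8:H3→d9:-→d10:-→d11:-→d12:H0→d13:-→d14:-→d15:-→d16:-→d17:-→d18:-→d19:-→d20:H0→d21:-→d22:-→d23:-→d24:H1→d25:- -> H1
  del 209.49.200.0/24 (clear depth 24)

== LOOKUPS ==
["H3","H3","H0","H1","H2","H2","H1","H1","H0","H1"]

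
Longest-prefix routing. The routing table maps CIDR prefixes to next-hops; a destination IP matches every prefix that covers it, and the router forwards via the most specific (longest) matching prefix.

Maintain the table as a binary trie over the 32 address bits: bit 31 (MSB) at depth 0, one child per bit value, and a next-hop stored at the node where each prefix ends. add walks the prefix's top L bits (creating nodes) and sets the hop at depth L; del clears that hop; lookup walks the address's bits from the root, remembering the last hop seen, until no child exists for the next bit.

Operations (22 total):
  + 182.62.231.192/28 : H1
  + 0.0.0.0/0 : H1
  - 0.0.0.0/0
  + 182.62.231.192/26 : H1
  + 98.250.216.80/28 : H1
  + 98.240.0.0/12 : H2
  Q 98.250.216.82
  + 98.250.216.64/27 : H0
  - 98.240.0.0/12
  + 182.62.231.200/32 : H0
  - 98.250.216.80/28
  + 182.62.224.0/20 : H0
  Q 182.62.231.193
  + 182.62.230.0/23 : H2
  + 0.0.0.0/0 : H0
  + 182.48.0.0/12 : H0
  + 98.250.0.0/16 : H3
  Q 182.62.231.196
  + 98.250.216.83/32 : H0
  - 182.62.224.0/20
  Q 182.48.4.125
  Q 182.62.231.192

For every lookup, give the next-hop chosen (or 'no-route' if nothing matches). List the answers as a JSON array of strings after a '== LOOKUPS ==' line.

Process each operation:
  add 182.62.231.192/28 -> H1 at depth 28
  add 0.0.0.0/0 -> H1 at depth 0
  - 0.0.0.0/0 clear@0
  add 182.62.231.192/26 -> H1 at depth 26
  add 98.250.216.80/28 -> H1 at depth 28
  add 98.240.0.0/12 -> H2 at depth 12
  Q 98.250.216.82: descend 0110001011111010110110000101 ; hops seen [H2,H1] ; pick H1
  add 98.250.216.64/27 -> H0 at depth 27
  - 98.240.0.0/12 clear@12
  add 182.62.231.200/32 -> H0 at depth 32
  - 98.250.216.80/28 clear@28
  add 182.62.224.0/20 -> H0 at depth 20
  Q 182.62.231.193: descend 1011011000111110111001111100 ; hops seen [H0,H1,H1] ; pick H1
  add 182.62.230.0/23 -> H2 at depth 23
  add 0.0.0.0/0 -> H0 at depth 0
  add 182.48.0.0/12 -> H0 at depth 12
  add 98.250.0.0/16 -> H3 at depth 16
  Q 182.62.231.196: descend 1011011000111110111001111100 ; hops seen [H0,H0,H0,H2,H1,H1] ; pick H1
  add 98.250.216.83/32 -> H0 at depth 32
  - 182.62.224.0/20 clear@20
  Q 182.48.4.125: descend 101101100011 ; hops seen [H0,H0] ; pick H0
  Q 182.62.231.192: descend 1011011000111110111001111100 ; hops seen [H0,H0,H2,H1,H1] ; pick H1

== LOOKUPS ==
["H1","H1","H1","H0","H1"]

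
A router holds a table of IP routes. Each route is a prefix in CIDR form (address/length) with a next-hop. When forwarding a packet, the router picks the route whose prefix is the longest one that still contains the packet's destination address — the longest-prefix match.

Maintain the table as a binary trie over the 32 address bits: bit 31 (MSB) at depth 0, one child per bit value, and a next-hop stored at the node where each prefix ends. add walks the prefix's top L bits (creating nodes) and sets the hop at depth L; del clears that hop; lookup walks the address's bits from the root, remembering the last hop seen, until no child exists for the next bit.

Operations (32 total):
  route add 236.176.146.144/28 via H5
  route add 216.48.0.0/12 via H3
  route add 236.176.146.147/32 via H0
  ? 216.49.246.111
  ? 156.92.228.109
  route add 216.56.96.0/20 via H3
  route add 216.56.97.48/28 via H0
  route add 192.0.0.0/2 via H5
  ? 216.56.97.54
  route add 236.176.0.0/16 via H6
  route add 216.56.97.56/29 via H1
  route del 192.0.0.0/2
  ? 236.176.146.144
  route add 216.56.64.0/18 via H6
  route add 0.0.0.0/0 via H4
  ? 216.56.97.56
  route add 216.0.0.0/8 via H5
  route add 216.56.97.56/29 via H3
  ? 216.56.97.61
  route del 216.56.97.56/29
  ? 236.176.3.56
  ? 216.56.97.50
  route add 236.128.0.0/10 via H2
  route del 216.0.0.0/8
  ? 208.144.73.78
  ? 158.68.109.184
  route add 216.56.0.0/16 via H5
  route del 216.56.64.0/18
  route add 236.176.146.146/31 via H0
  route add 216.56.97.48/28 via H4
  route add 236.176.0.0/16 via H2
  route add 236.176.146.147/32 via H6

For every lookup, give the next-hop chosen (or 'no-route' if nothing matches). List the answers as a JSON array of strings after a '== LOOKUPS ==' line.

Trace:
  add 236.176.146.144/28 -> H5 at depth 28
  add 216.48.0.0/12 -> H3 at depth 12
  add 236.176.146.147/32 -> H0 at depth 32
  Q 216.49.246.111: descend 110110000011 ; hops seen [H3] ; pick H3
  Q 156.92.228.109: descend 1 ; hops seen [∅] ; pick no-route
  add 216.56.96.0/20 -> H3 at depth 20
  add 216.56.97.48/28 -> H0 at depth 28
  add 192.0.0.0/2 -> H5 at depth 2
  Q 216.56.97.54: descend 1101100000111000011000010011 ; hops seen [H5,H3,H3,H0] ; pick H0
  add 236.176.0.0/16 -> H6 at depth 16
  add 216.56.97.56/29 -> H1 at depth 29
  del 192.0.0.0/2 (clear depth 2)
  Q 236.176.146.144: descend 111011001011000010010010100100 ; hops seen [H6,H5] ; pick H5
  add 216.56.64.0/18 -> H6 at depth 18
  add 0.0.0.0/0 -> H4 at depth 0
  Q 216.56.97.56: descend 11011000001110000110000100111 ; hops seen [H4,H3,H6,H3,H0,H1] ; pick H1
  add 216.0.0.0/8 -> H5 at depth 8
  add 216.56.97.56/29 -> H3 at depth 29
  Q 216.56.97.61: descend 11011000001110000110000100111 ; hops seen [H4,H5,H3,H6,H3,H0,H3] ; pick H3
  del 216.56.97.56/29 (clear depth 29)
  Q 236.176.3.56: descend 1110110010110000 ; hops seen [H4,H6] ; pick H6
  Q 216.56.97.50: descend 1101100000111000011000010011 ; hops seen [H4,H5,H3,H6,H3,H0] ; pick H0
  add 236.128.0.0/10 -> H2 at depth 10
  del 216.0.0.0/8 (clear depth 8)
  Q 208.144.73.78: descend 1101 ; hops seen [H4] ; pick H4
  Q 158.68.109.184: descend 1 ; hops seen [H4] ; pick H4
  add 216.56.0.0/16 -> H5 at depth 16
  del 216.56.64.0/18 (clear depth 18)
  add 236.176.146.146/31 -> H0 at depth 31
  add 216.56.97.48/28 -> H4 at depth 28
  add 236.176.0.0/16 -> H2 at depth 16
  add 236.176.146.147/32 -> H6 at depth 32

== LOOKUPS ==
["H3","no-route","H0","H5","H1","H3","H6","H0","H4","H4"]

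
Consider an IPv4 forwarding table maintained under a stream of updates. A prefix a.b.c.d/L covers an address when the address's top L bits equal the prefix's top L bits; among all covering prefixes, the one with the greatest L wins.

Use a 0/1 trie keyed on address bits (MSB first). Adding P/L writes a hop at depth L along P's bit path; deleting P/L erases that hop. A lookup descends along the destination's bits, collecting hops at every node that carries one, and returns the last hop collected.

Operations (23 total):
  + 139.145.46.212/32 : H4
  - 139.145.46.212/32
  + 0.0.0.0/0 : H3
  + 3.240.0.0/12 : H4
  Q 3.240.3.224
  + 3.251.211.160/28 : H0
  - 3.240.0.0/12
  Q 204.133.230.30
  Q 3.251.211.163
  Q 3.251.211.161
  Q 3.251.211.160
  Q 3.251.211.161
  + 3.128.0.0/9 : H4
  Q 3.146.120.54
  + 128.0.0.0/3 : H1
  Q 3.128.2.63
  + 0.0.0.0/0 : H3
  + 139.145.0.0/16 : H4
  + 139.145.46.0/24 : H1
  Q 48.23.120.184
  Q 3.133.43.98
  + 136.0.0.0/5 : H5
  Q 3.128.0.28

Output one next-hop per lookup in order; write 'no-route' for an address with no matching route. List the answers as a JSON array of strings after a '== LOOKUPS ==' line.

Apply in order:
  + 139.145.46.212/32 (H4) depth=32
  del 139.145.46.212/32 (clear depth 32)
  + 0.0.0.0/0 (H3) depth=0
  + 3.240.0.0/12 (H4) depth=12
  ? 3.240.3.224  path d0:H3→d1:-→d2:-→d3:-→d4:-→d5:-→d6:-→d7:-→d8:-→d9:-→d10:-→d11:-→d12:H4  best=H4
  + 3.251.211.160/28 (H0) depth=28
  del 3.240.0.0/12 (clear depth 12)
  ? 204.133.230.30  path d0:H3→d1:-  best=H3
  ? 3.251.211.163  path d0:H3→d1:-→d2:-→d3:-→d4:-→d5:-→d6:-→d7:-→d8:-→d9:-→d10:-→d11:-→d12:-→d13:-→d14:-→d15:-→d16:-→d17:-→d18:-→d19:-→d20:-→d21:-→d22:-→d23:-→d24:-→d25:-→d26:-→d27:-→d28:H0  best=H0
  ? 3.251.211.161  path d0:H3→d1:-→d2:-→d3:-→d4:-→d5:-→d6:-→d7:-→d8:-→d9:-→d10:-→d11:-→d12:-→d13:-→d14:-→d15:-→d16:-→d17:-→d18:-→d19:-→d20:-→d21:-→d22:-→d23:-→d24:-→d25:-→d26:-→d27:-→d28:H0  best=H0
  ? 3.251.211.160  path d0:H3→d1:-→d2:-→d3:-→d4:-→d5:-→d6:-→d7:-→d8:-→d9:-→d10:-→d11:-→d12:-→d13:-→d14:-→d15:-→d16:-→d17:-→d18:-→d19:-→d20:-→d21:-→d22:-→d23:-→d24:-→d25:-→d26:-→d27:-→d28:H0  best=H0
  ? 3.251.211.161  path d0:H3→d1:-→d2:-→d3:-→d4:-→d5:-→d6:-→d7:-→d8:-→d9:-→d10:-→d11:-→d12:-→d13:-→d14:-→d15:-→d16:-→d17:-→d18:-→d19:-→d20:-→d21:-→d22:-→d23:-→d24:-→d25:-→d26:-→d27:-→d28:H0  best=H0
  + 3.128.0.0/9 (H4) depth=9
  ? 3.146.120.54  path d0:H3→d1:-→d2:-→d3:-→d4:-→d5:-→d6:-→d7:-→d8:-→d9:H4  best=H4
  + 128.0.0.0/3 (H1) depth=3
  ? 3.128.2.63  path d0:H3→d1:-→d2:-→d3:-→d4:-→d5:-→d6:-→d7:-→d8:-→d9:H4  best=H4
  + 0.0.0.0/0 (H3) depth=0
  + 139.145.0.0/16 (H4) depth=16
  + 139.145.46.0/24 (H1) depth=24
  ? 48.23.120.184  path d0:H3→d1:-→d2:-  best=H3
  ? 3.133.43.98  path d0:H3→d1:-→d2:-→d3:-→d4:-→d5:-→d6:-→d7:-→d8:-→d9:H4  best=H4
  + 136.0.0.0/5 (H5) depth=5
  ? 3.128.0.28  path d0:H3→d1:-→d2:-→d3:-→d4:-→d5:-→d6:-→d7:-→d8:-→d9:H4  best=H4

== LOOKUPS ==
["H4","H3","H0","H0","H0","H0","H4","H4","H3","H4","H4"]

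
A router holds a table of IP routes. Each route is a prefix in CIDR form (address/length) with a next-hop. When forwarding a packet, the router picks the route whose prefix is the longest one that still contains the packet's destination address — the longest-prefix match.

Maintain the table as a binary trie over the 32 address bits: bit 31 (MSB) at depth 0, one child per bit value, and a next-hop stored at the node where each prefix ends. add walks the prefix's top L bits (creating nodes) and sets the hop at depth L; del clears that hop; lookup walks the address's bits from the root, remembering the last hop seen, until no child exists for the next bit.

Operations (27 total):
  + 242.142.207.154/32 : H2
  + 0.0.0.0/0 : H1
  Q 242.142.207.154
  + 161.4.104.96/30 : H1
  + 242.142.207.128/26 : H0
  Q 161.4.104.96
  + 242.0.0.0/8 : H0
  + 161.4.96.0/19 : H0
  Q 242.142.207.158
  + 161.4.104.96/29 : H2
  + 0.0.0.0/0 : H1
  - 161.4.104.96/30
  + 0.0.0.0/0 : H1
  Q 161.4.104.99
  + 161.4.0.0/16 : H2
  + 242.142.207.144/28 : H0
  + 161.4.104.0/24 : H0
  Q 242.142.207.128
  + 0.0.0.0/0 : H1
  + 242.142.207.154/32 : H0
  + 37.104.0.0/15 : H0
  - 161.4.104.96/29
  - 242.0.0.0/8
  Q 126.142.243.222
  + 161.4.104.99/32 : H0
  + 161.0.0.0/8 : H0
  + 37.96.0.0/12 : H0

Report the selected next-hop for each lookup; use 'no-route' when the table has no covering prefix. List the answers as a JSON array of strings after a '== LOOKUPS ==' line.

Process each operation:
  + 242.142.207.154/32 (H2) depth=32
  + 0.0.0.0/0 (H1) depth=0
  lookup 242.142.207.154: bits 11110010100011101100111110011010 walk d0:H1→d1:-→d2:-→d3:-→d4:-→d5:-→d6:-→d7:-→d8:-→d9:-→d10:-→d11:-→d12:-→d13:-→d14:-→d15:-→d16:-→d17:-→d18:-→d19:-→d20:-→d21:-→d22:-→d23:-→d24:-→d25:-→d26:-→d27:-→d28:-→d29:-→d30:-→d31:-→d32:H2 -> H2
  + 161.4.104.96/30 (H1) depth=30
  + 242.142.207.128/26 (H0) depth=26
  lookup 161.4.104.96: bits 101000010000010001101000011000 walk d0:H1→d1:-→d2:-→d3:-→d4:-→d5:-→d6:-→d7:-→d8:-→d9:-→d10:-→d11:-→d12:-→d13:-→d14:-→d15:-→d16:-→d17:-→d18:-→d19:-→d20:-→d21:-→d22:-→d23:-→d24:-→d25:-→d26:-→d27:-→d28:-→d29:-→d30:H1 -> H1
  + 242.0.0.0/8 (H0) depth=8
  + 161.4.96.0/19 (H0) depth=19
  lookup 242.142.207.158: bits 11110010100011101100111110011 walk d0:H1→d1:-→d2:-→d3:-→d4:-→d5:-→d6:-→d7:-→d8:H0→d9:-→d10:-→d11:-→d12:-→d13:-→d14:-→d15:-→d16:-→d17:-→d18:-→d19:-→d20:-→d21:-→d22:-→d23:-→d24:-→d25:-→d26:H0→d27:-→d28:-→d29:- -> H0
  + 161.4.104.96/29 (H2) depth=29
  + 0.0.0.0/0 (H1) depth=0
  del 161.4.104.96/30 (clear depth 30)
  + 0.0.0.0/0 (H1) depth=0
  lookup 161.4.104.99: bits 101000010000010001101000011000 walk d0:H1→d1:-→d2:-→d3:-→d4:-→d5:-→d6:-→d7:-→d8:-→d9:-→d10:-→d11:-→d12:-→d13:-→d14:-→d15:-→d16:-→d17:-→d18:-→d19:H0→d20:-→d21:-→d22:-→d23:-→d24:-→d25:-→d26:-→d27:-→d28:-→d29:H2→d30:- -> H2
  + 161.4.0.0/16 (H2) depth=16
  + 242.142.207.144/28 (H0) depth=28
  + 161.4.104.0/24 (H0) depth=24
  lookup 242.142.207.128: bits 111100101000111011001111100 walk d0:H1→d1:-→d2:-→d3:-→d4:-→d5:-→d6:-→d7:-→d8:H0→d9:-→d10:-→d11:-→d12:-→d13:-→d14:-→d15:-→d16:-→d17:-→d18:-→d19:-→d20:-→d21:-→d22:-→d23:-→d24:-→d25:-→d26:H0→d27:- -> H0
  + 0.0.0.0/0 (H1) depth=0
  + 242.142.207.154/32 (H0) depth=32
  + 37.104.0.0/15 (H0) depth=15
  del 161.4.104.96/29 (clear depth 29)
  del 242.0.0.0/8 (clear depth 8)
  lookup 126.142.243.222: bits 0 walk d0:H1→d1:- -> H1
  + 161.4.104.99/32 (H0) depth=32
  + 161.0.0.0/8 (H0) depth=8
  + 37.96.0.0/12 (H0) depth=12

== LOOKUPS ==
["H2","H1","H0","H2","H0","H1"]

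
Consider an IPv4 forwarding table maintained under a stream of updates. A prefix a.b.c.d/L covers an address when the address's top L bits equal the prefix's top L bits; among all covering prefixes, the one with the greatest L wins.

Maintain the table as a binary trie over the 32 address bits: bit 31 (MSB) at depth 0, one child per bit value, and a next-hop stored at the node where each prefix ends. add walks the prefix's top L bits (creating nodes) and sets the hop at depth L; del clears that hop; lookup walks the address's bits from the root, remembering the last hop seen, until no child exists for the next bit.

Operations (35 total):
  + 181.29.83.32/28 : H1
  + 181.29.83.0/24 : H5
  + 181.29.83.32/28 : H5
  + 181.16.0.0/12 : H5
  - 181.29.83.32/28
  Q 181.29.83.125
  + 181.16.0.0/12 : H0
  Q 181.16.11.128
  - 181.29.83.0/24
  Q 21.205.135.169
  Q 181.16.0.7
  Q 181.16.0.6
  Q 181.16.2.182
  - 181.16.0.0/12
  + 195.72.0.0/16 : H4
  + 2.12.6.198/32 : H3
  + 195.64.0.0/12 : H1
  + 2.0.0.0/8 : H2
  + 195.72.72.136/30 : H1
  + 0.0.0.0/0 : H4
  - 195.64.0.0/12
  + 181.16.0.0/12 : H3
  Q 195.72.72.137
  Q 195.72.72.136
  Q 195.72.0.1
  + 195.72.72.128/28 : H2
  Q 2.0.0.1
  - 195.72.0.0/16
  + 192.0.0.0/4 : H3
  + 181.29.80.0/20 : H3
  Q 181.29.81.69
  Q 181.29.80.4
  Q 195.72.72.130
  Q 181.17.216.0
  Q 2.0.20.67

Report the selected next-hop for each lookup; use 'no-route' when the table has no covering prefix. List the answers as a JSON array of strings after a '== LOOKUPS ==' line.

Trace:
  add 181.29.83.32/28 -> H1 at depth 28
  add 181.29.83.0/24 -> H5 at depth 24
  add 181.29.83.32/28 -> H5 at depth 28
  add 181.16.0.0/12 -> H5 at depth 12
  del 181.29.83.32/28 (clear depth 28)
  Q 181.29.83.125: descend 1011010100011101010100110 ; hops seen [H5,H5] ; pick H5
  add 181.16.0.0/12 -> H0 at depth 12
  Q 181.16.11.128: descend 101101010001 ; hops seen [H0] ; pick H0
  del 181.29.83.0/24 (clear depth 24)
  Q 21.205.135.169: descend ε ; hops seen [∅] ; pick no-route
  Q 181.16.0.7: descend 101101010001 ; hops seen [H0] ; pick H0
  Q 181.16.0.6: descend 101101010001 ; hops seen [H0] ; pick H0
  Q 181.16.2.182: descend 101101010001 ; hops seen [H0] ; pick H0
  del 181.16.0.0/12 (clear depth 12)
  add 195.72.0.0/16 -> H4 at depth 16
  add 2.12.6.198/32 -> H3 at depth 32
  add 195.64.0.0/12 -> H1 at depth 12
  add 2.0.0.0/8 -> H2 at depth 8
  add 195.72.72.136/30 -> H1 at depth 30
  add 0.0.0.0/0 -> H4 at depth 0
  del 195.64.0.0/12 (clear depth 12)
  add 181.16.0.0/12 -> H3 at depth 12
  Q 195.72.72.137: descend 110000110100100001001000100010 ; hops seen [H4,H4,H1] ; pick H1
  Q 195.72.72.136: descend 110000110100100001001000100010 ; hops seen [H4,H4,H1] ; pick H1
  Q 195.72.0.1: descend 11000011010010000 ; hops seen [H4,H4] ; pick H4
  add 195.72.72.128/28 -> H2 at depth 28
  Q 2.0.0.1: descend 000000100000 ; hops seen [H4,H2] ; pick H2
  del 195.72.0.0/16 (clear depth 16)
  add 192.0.0.0/4 -> H3 at depth 4
  add 181.29.80.0/20 -> H3 at depth 20
  Q 181.29.81.69: descend 1011010100011101010100 ; hops seen [H4,H3,H3] ; pick H3
  Q 181.29.80.4: descend 1011010100011101010100 ; hops seen [H4,H3,H3] ; pick H3
  Q 195.72.72.130: descend 1100001101001000010010001000 ; hops seen [H4,H3,H2] ; pick H2
  Q 181.17.216.0: descend 101101010001 ; hops seen [H4,H3] ; pick H3
  Q 2.0.20.67: descend 000000100000 ; hops seen [H4,H2] ; pick H2

== LOOKUPS ==
["H5","H0","no-route","H0","H0","H0","H1","H1","H4","H2","H3","H3","H2","H3","H2"]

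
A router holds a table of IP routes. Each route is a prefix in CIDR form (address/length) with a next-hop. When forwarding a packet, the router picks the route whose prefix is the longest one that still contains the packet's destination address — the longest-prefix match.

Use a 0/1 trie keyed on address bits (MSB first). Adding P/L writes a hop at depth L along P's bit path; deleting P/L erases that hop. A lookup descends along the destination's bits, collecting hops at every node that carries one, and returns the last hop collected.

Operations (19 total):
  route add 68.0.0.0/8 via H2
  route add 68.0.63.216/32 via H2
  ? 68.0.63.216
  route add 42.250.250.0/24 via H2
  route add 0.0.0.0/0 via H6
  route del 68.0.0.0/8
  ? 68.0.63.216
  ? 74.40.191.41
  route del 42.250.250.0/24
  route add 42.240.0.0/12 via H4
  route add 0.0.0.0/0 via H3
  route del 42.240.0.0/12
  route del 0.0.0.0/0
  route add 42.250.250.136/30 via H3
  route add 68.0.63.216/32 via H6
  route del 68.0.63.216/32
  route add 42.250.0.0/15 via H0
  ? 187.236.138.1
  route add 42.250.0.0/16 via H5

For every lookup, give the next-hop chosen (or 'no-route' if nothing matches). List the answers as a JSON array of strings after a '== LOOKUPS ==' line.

Process each operation:
  + 68.0.0.0/8 (H2) depth=8
  + 68.0.63.216/32 (H2) depth=32
  lookup 68.0.63.216: bits 01000100000000000011111111011000 walk d0:-→d1:-→d2:-→d3:-→d4:-→d5:-→d6:-→d7:-→d8:H2→d9:-→d10:-→d11:-→d12:-→d13:-→d14:-→d15:-→d16:-→d17:-→d18:-→d19:-→d20:-→d21:-→d22:-→d23:-→d24:-→d25:-→d26:-→d27:-→d28:-→d29:-→d30:-→d31:-→d32:H2 -> H2
  + 42.250.250.0/24 (H2) depth=24
  + 0.0.0.0/0 (H6) depth=0
  del 68.0.0.0/8 (clear depth 8)
  lookup 68.0.63.216: bits 01000100000000000011111111011000 walk d0:H6→d1:-→d2:-→d3:-→d4:-→d5:-→d6:-→d7:-→d8:-→d9:-→d10:-→d11:-→d12:-→d13:-→d14:-→d15:-→d16:-→d17:-→d18:-→d19:-→d20:-→d21:-→d22:-→d23:-→d24:-→d25:-→d26:-→d27:-→d28:-→d29:-→d30:-→d31:-→d32:H2 -> H2
  lookup 74.40.191.41: bits 0100 walk d0:H6→d1:-→d2:-→d3:-→d4:- -> H6
  del 42.250.250.0/24 (clear depth 24)
  + 42.240.0.0/12 (H4) depth=12
  + 0.0.0.0/0 (H3) depth=0
  del 42.240.0.0/12 (clear depth 12)
  del 0.0.0.0/0 (clear depth 0)
  + 42.250.250.136/30 (H3) depth=30
  + 68.0.63.216/32 (H6) depth=32
  del 68.0.63.216/32 (clear depth 32)
  + 42.250.0.0/15 (H0) depth=15
  lookup 187.236.138.1: bits ε walk d0:- -> no-route
  + 42.250.0.0/16 (H5) depth=16

== LOOKUPS ==
["H2","H2","H6","no-route"]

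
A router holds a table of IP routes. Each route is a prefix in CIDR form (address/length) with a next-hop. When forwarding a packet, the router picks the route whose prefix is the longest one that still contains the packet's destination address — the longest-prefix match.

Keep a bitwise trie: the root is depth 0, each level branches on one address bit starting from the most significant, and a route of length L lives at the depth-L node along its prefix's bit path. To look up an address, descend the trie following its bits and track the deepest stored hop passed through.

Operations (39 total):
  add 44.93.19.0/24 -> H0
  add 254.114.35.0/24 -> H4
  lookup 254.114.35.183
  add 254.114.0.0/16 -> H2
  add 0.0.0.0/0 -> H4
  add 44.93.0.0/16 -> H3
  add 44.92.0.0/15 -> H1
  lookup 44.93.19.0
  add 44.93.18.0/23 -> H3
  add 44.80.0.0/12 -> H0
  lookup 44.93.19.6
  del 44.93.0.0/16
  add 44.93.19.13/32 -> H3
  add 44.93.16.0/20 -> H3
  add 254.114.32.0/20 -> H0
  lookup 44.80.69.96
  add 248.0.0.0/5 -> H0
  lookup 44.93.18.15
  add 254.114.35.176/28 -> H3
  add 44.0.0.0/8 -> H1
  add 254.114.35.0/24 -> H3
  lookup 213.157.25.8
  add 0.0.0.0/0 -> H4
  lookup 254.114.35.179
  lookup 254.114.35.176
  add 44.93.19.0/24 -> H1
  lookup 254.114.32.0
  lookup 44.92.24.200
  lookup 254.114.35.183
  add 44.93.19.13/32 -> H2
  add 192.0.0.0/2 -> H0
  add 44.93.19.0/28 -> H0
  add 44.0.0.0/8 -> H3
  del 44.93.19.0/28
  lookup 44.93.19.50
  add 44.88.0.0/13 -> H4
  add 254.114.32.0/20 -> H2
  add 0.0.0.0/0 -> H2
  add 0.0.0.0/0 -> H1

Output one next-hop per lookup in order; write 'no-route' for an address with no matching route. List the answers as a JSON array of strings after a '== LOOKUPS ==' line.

Trace:
  + 44.93.19.0/24 (H0) depth=24
  + 254.114.35.0/24 (H4) depth=24
  lookup 254.114.35.183: bits 111111100111001000100011 walk d0:-→d1:-→d2:-→d3:-→d4:-→d5:-→d6:-→d7:-→d8:-→d9:-→d10:-→d11:-→d12:-→d13:-→d14:-→d15:-→d16:-→d17:-→d18:-→d19:-→d20:-→d21:-→d22:-→d23:-→d24:H4 -> H4
  + 254.114.0.0/16 (H2) depth=16
  + 0.0.0.0/0 (H4) depth=0
  + 44.93.0.0/16 (H3) depth=16
  + 44.92.0.0/15 (H1) depth=15
  lookup 44.93.19.0: bits 001011000101110100010011 walk d0:H4→d1:-→d2:-→d3:-→d4:-→d5:-→d6:-→d7:-→d8:-→d9:-→d10:-→d11:-→d12:-→d13:-→d14:-→d15:H1→d16:H3→d17:-→d18:-→d19:-→d20:-→d21:-→d22:-→d23:-→d24:H0 -> H0
  + 44.93.18.0/23 (H3) depth=23
  + 44.80.0.0/12 (H0) depth=12
  lookup 44.93.19.6: bits 001011000101110100010011 walk d0:H4→d1:-→d2:-→d3:-→d4:-→d5:-→d6:-→d7:-→d8:-→d9:-→d10:-→d11:-→d12:H0→d13:-→d14:-→d15:H1→d16:H3→d17:-→d18:-→d19:-→d20:-→d21:-→d22:-→d23:H3→d24:H0 -> H0
  - 44.93.0.0/16 clear@16
  + 44.93.19.13/32 (H3) depth=32
  + 44.93.16.0/20 (H3) depth=20
  + 254.114.32.0/20 (H0) depth=20
  lookup 44.80.69.96: bits 001011000101 walk d0:H4→d1:-→d2:-→d3:-→d4:-→d5:-→d6:-→d7:-→d8:-→d9:-→d10:-→d11:-→d12:H0 -> H0
  + 248.0.0.0/5 (H0) depth=5
  lookup 44.93.18.15: bits 00101100010111010001001 walk d0:H4→d1:-→d2:-→d3:-→d4:-→d5:-→d6:-→d7:-→d8:-→d9:-→d10:-→d11:-→d12:H0→d13:-→d14:-→d15:H1→d16:-→d17:-→d18:-→d19:-→d20:H3→d21:-→d22:-→d23:H3 -> H3
  + 254.114.35.176/28 (H3) depth=28
  + 44.0.0.0/8 (H1) depth=8
  + 254.114.35.0/24 (H3) depth=24
  lookup 213.157.25.8: bits 11 walk d0:H4→d1:-→d2:- -> H4
  + 0.0.0.0/0 (H4) depth=0
  lookup 254.114.35.179: bits 1111111001110010001000111011 walk d0:H4→d1:-→d2:-→d3:-→d4:-→d5:H0→d6:-→d7:-→d8:-→d9:-→d10:-→d11:-→d12:-→d13:-→d14:-→d15:-→d16:H2→d17:-→d18:-→d19:-→d20:H0→d21:-→d22:-→d23:-→d24:H3→d25:-→d26:-→d27:-→d28:H3 -> H3
  lookup 254.114.35.176: bits 1111111001110010001000111011 walk d0:H4→d1:-→d2:-→d3:-→d4:-→d5:H0→d6:-→d7:-→d8:-→d9:-→d10:-→d11:-→d12:-→d13:-→d14:-→d15:-→d16:H2→d17:-→d18:-→d19:-→d20:H0→d21:-→d22:-→d23:-→d24:H3→d25:-→d26:-→d27:-→d28:H3 -> H3
  + 44.93.19.0/24 (H1) depth=24
  lookup 254.114.32.0: bits 1111111001110010001000 walk d0:H4→d1:-→d2:-→d3:-→d4:-→d5:H0→d6:-→d7:-→d8:-→d9:-→d10:-→d11:-→d12:-→d13:-→d14:-→d15:-→d16:H2→d17:-→d18:-→d19:-→d20:H0→d21:-→d22:- -> H0
  lookup 44.92.24.200: bits 001011000101110 walk d0:H4→d1:-→d2:-→d3:-→d4:-→d5:-→d6:-→d7:-→d8:H1→d9:-→d10:-→d11:-→d12:H0→d13:-→d14:-→d15:H1 -> H1
  lookup 254.114.35.183: bits 1111111001110010001000111011 walk d0:H4→d1:-→d2:-→d3:-→d4:-→d5:H0→d6:-→d7:-→d8:-→d9:-→d10:-→d11:-→d12:-→d13:-→d14:-→d15:-→d16:H2→d17:-→d18:-→d19:-→d20:H0→d21:-→d22:-→d23:-→d24:H3→d25:-→d26:-→d27:-→d28:H3 -> H3
  + 44.93.19.13/32 (H2) depth=32
  + 192.0.0.0/2 (H0) depth=2
  + 44.93.19.0/28 (H0) depth=28
  + 44.0.0.0/8 (H3) depth=8
  - 44.93.19.0/28 clear@28
  lookup 44.93.19.50: bits 00101100010111010001001100 walk d0:H4→d1:-→d2:-→d3:-→d4:-→d5:-→d6:-→d7:-→d8:H3→d9:-→d10:-→d11:-→d12:H0→d13:-→d14:-→d15:H1→d16:-→d17:-→d18:-→d19:-→d20:H3→d21:-→d22:-→d23:H3→d24:H1→d25:-→d26:- -> H1
  + 44.88.0.0/13 (H4) depth=13
  + 254.114.32.0/20 (H2) depth=20
  + 0.0.0.0/0 (H2) depth=0
  + 0.0.0.0/0 (H1) depth=0

== LOOKUPS ==
["H4","H0","H0","H0","H3","H4","H3","H3","H0","H1","H3","H1"]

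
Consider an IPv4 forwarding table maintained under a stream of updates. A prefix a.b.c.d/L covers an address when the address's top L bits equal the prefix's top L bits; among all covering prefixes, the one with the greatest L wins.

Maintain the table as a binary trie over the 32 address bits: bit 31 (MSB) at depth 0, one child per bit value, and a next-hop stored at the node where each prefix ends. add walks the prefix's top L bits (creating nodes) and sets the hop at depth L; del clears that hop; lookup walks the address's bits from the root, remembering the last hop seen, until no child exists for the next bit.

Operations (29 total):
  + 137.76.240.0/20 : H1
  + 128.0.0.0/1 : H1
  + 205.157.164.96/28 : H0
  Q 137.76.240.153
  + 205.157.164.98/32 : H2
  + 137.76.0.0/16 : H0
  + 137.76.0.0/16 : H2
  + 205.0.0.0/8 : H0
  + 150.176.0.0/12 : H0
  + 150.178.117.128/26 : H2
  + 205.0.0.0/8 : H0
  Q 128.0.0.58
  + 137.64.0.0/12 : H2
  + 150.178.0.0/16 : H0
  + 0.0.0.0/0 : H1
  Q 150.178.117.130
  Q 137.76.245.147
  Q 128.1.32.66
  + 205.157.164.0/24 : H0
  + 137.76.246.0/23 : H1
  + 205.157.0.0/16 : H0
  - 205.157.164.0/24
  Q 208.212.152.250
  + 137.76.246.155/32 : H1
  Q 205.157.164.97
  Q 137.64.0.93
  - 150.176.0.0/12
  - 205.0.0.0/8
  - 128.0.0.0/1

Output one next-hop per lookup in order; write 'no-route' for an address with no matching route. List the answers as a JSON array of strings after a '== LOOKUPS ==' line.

Apply in order:
  add 137.76.240.0/20 -> H1 at depth 20
  add 128.0.0.0/1 -> H1 at depth 1
  add 205.157.164.96/28 -> H0 at depth 28
  ? 137.76.240.153  path d0:-→d1:H1→d2:-→d3:-→d4:-→d5:-→d6:-→d7:-→d8:-→d9:-→d10:-→d11:-→d12:-→d13:-→d14:-→d15:-→d16:-→d17:-→d18:-→d19:-→d20:H1  best=H1
  add 205.157.164.98/32 -> H2 at depth 32
  add 137.76.0.0/16 -> H0 at depth 16
  add 137.76.0.0/16 -> H2 at depth 16
  add 205.0.0.0/8 -> H0 at depth 8
  add 150.176.0.0/12 -> H0 at depth 12
  add 150.178.117.128/26 -> H2 at depth 26
  add 205.0.0.0/8 -> H0 at depth 8
  ? 128.0.0.58  path d0:-→d1:H1→d2:-→d3:-→d4:-  best=H1
  add 137.64.0.0/12 -> H2 at depth 12
  add 150.178.0.0/16 -> H0 at depth 16
  add 0.0.0.0/0 -> H1 at depth 0
  ? 150.178.117.130  path d0:H1→d1:H1→d2:-→d3:-→d4:-→d5:-→d6:-→d7:-→d8:-→d9:-→d10:-→d11:-→d12:H0→d13:-→d14:-→d15:-→d16:H0→d17:-→d18:-→d19:-→d20:-→d21:-→d22:-→d23:-→d24:-→d25:-→d26:H2  best=H2
  ? 137.76.245.147  path d0:H1→d1:H1→d2:-→d3:-→d4:-→d5:-→d6:-→d7:-→d8:-→d9:-→d10:-→d11:-→d12:H2→d13:-→d14:-→d15:-→d16:H2→d17:-→d18:-→d19:-→d20:H1  best=H1
  ? 128.1.32.66  path d0:H1→d1:H1→d2:-→d3:-→d4:-  best=H1
  add 205.157.164.0/24 -> H0 at depth 24
  add 137.76.246.0/23 -> H1 at depth 23
  add 205.157.0.0/16 -> H0 at depth 16
  - 205.157.164.0/24 clear@24
  ? 208.212.152.250  path d0:H1→d1:H1→d2:-→d3:-  best=H1
  add 137.76.246.155/32 -> H1 at depth 32
  ? 205.157.164.97  path d0:H1→d1:H1→d2:-→d3:-→d4:-→d5:-→d6:-→d7:-→d8:H0→d9:-→d10:-→d11:-→d12:-→d13:-→d14:-→d15:-→d16:H0→d17:-→d18:-→d19:-→d20:-→d21:-→d22:-→d23:-→d24:-→d25:-→d26:-→d27:-→d28:H0→d29:-→d30:-  best=H0
  ? 137.64.0.93  path d0:H1→d1:H1→d2:-→d3:-→d4:-→d5:-→d6:-→d7:-→d8:-→d9:-→d10:-→d11:-→d12:H2  best=H2
  - 150.176.0.0/12 clear@12
  - 205.0.0.0/8 clear@8
  - 128.0.0.0/1 clear@1

== LOOKUPS ==
["H1","H1","H2","H1","H1","H1","H0","H2"]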